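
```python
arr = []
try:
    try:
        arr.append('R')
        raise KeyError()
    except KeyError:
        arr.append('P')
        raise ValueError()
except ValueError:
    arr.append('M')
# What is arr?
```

Step-by-step execution trace:
1. Inner try: `arr.append('R')` → arr = ['R'].
2. `raise KeyError()` raises KeyError.
3. Inner `except KeyError` matches → `arr.append('P')` → arr = ['R', 'P'].
4. `raise ValueError()` raises ValueError; propagates to outer try.
5. Outer `except ValueError` matches → `arr.append('M')` → arr = ['R', 'P', 'M'].
Result: ['R', 'P', 'M']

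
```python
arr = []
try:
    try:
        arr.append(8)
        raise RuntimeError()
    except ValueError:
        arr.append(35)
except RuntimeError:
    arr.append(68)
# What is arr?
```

Step-by-step execution trace:
1. Inner try: `arr.append(8)` → arr = [8].
2. `raise RuntimeError()` raises RuntimeError.
3. Inner `except ValueError` does not match RuntimeError; exception propagates to outer try.
4. Outer `except RuntimeError` matches → `arr.append(68)` → arr = [8, 68].
Result: [8, 68]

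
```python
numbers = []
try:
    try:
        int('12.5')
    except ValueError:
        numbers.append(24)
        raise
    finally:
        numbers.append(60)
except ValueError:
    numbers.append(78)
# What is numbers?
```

Step-by-step execution trace:
1. Inner try: `int('12.5')` raises ValueError.
2. Inner `except ValueError` matches → `numbers.append(24)` → numbers = [24].
3. bare `raise` re-raises ValueError.
4. Inner `finally` runs during unwinding: `numbers.append(60)` → numbers = [24, 60].
5. Outer `except ValueError` matches → `numbers.append(78)` → numbers = [24, 60, 78].
Result: [24, 60, 78]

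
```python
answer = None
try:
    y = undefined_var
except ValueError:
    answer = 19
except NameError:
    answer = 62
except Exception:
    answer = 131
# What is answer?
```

Step-by-step execution trace:
1. `y = undefined_var` raises NameError.
2. `except ValueError` does not match NameError; skipped.
3. `except NameError` matches → answer = 62.
4. Remaining except clauses are skipped.
Result: 62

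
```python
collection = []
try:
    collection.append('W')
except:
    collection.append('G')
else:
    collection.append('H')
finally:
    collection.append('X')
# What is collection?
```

Step-by-step execution trace:
1. try: `collection.append('W')` → collection = ['W']. No exception raised.
2. `except` is skipped.
3. `else` runs: `collection.append('H')` → collection = ['W', 'H'].
4. `finally` always runs: `collection.append('X')` → collection = ['W', 'H', 'X'].
Result: ['W', 'H', 'X']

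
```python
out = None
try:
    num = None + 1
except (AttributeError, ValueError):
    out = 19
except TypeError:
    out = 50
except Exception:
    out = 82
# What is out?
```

Step-by-step execution trace:
1. `num = None + 1` raises TypeError.
2. `except (AttributeError, ValueError)` does not match TypeError; skipped.
3. `except TypeError` matches (exact type match) → out = 50.
4. `except Exception` is not reached.
Result: 50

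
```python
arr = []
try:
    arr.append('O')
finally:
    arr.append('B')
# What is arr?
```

Step-by-step execution trace:
1. try: `arr.append('O')` → arr = ['O'].
2. The try body completes without raising.
3. finally always runs: `arr.append('B')` → arr = ['O', 'B'].
Result: ['O', 'B']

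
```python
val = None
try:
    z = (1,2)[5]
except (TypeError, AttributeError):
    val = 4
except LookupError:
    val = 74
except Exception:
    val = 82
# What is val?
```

Step-by-step execution trace:
1. `z = (1,2)[5]` raises IndexError.
2. `except (TypeError, AttributeError)` does not match IndexError; skipped.
3. `except LookupError` matches (IndexError is a subclass of LookupError) → val = 74.
4. `except Exception` is not reached.
Result: 74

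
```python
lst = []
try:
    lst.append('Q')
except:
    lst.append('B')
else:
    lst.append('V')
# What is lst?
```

Step-by-step execution trace:
1. try: `lst.append('Q')` → lst = ['Q']. No exception raised.
2. `except` is skipped.
3. `else` runs (try completed without exception): `lst.append('V')` → lst = ['Q', 'V'].
Result: ['Q', 'V']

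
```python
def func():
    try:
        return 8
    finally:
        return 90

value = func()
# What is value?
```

Step-by-step execution trace:
1. `func()` enters try: `return 8` sets pending return value 8.
2. Before returning, `finally: return 90` runs and overrides the pending return.
3. func() returns 90 → value = 90.
Result: 90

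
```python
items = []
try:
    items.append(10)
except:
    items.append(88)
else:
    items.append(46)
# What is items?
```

Step-by-step execution trace:
1. try: `items.append(10)` → items = [10]. No exception raised.
2. `except` is skipped.
3. `else` runs (try completed without exception): `items.append(46)` → items = [10, 46].
Result: [10, 46]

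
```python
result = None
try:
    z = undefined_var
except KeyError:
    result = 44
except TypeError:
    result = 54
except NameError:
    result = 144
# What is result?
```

Step-by-step execution trace:
1. `z = undefined_var` raises NameError.
2. `except KeyError` does not match NameError; skipped.
3. `except TypeError` does not match NameError; skipped.
4. `except NameError` matches → result = 144.
Result: 144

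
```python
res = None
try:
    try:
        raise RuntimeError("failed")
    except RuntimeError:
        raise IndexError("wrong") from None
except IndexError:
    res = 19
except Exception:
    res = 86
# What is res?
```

Step-by-step execution trace:
1. Inner try raises RuntimeError; inner `except RuntimeError` catches it.
2. `raise IndexError(...) from None` raises IndexError (from None suppresses __context__, but the active exception is still IndexError).
3. Outer `except IndexError` matches → res = 19.
4. `except Exception` is not reached.
Result: 19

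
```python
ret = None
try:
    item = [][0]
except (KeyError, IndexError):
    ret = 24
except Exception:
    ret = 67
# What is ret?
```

Step-by-step execution trace:
1. `item = [][0]` raises IndexError.
2. `except (KeyError, IndexError)` matches (IndexError is in the tuple) → ret = 24.
3. `except Exception` is not reached.
Result: 24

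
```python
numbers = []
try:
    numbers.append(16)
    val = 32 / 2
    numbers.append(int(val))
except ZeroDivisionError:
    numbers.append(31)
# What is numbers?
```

Step-by-step execution trace:
1. try: `numbers.append(16)` → numbers = [16].
2. `val = 32 / 2` → val = 16.0. No exception raised.
3. `numbers.append(int(val))` → numbers = [16, 16].
4. `except ZeroDivisionError` is skipped (no exception was raised).
Result: [16, 16]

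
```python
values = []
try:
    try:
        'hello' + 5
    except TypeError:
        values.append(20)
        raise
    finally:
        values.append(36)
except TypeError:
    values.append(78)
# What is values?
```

Step-by-step execution trace:
1. Inner try: `'hello' + 5` raises TypeError.
2. Inner `except TypeError` matches → `values.append(20)` → values = [20].
3. bare `raise` re-raises TypeError.
4. Inner `finally` runs during unwinding: `values.append(36)` → values = [20, 36].
5. Outer `except TypeError` matches → `values.append(78)` → values = [20, 36, 78].
Result: [20, 36, 78]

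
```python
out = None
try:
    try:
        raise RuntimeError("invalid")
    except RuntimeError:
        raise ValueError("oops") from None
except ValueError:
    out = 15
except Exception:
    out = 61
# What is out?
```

Step-by-step execution trace:
1. Inner try raises RuntimeError; inner `except RuntimeError` catches it.
2. `raise ValueError(...) from None` raises ValueError (from None suppresses __context__, but the active exception is still ValueError).
3. Outer `except ValueError` matches → out = 15.
4. `except Exception` is not reached.
Result: 15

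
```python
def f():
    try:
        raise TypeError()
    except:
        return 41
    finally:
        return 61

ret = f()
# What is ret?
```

Step-by-step execution trace:
1. `f()` enters try: `raise TypeError()` raises TypeError.
2. bare `except` matches → `return 41` sets pending return value 41.
3. Before returning, `finally: return 61` runs and overrides the pending return.
4. f() returns 61 → ret = 61.
Result: 61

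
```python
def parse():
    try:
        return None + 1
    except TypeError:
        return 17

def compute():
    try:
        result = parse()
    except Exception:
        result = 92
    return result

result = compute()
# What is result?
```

Step-by-step execution trace:
1. `compute()` calls `parse()`.
2. In parse: `None + 1` raises TypeError; `except TypeError` catches it → returns 17.
3. In compute: `result = parse()` → result = 17. No exception reaches compute.
4. `except Exception` is skipped; compute returns 17.
5. result = 17.
Result: 17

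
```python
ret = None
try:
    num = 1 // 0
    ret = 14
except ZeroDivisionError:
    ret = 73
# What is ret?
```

Step-by-step execution trace:
1. `num = 1 // 0` raises ZeroDivisionError.
2. `ret = 14` is not reached.
3. `except ZeroDivisionError` matches → ret = 73.
Result: 73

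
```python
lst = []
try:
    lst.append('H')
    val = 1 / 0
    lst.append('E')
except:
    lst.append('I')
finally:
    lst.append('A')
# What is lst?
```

Step-by-step execution trace:
1. try: `lst.append('H')` → lst = ['H'].
2. `val = 1 / 0` raises ZeroDivisionError; `lst.append('E')` is not reached.
3. bare `except` matches → `lst.append('I')` → lst = ['H', 'I'].
4. finally always runs: `lst.append('A')` → lst = ['H', 'I', 'A'].
Result: ['H', 'I', 'A']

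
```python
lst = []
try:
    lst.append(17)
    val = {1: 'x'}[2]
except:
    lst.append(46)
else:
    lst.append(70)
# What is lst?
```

Step-by-step execution trace:
1. try: `lst.append(17)` → lst = [17].
2. `val = {1: 'x'}[2]` raises KeyError.
3. bare `except` matches → `lst.append(46)` → lst = [17, 46].
4. `else` is skipped (an exception was raised).
Result: [17, 46]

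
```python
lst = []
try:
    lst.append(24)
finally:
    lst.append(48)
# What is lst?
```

Step-by-step execution trace:
1. try: `lst.append(24)` → lst = [24].
2. The try body completes without raising.
3. finally always runs: `lst.append(48)` → lst = [24, 48].
Result: [24, 48]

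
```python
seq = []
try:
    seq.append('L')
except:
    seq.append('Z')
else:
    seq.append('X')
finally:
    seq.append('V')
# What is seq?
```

Step-by-step execution trace:
1. try: `seq.append('L')` → seq = ['L']. No exception raised.
2. `except` is skipped.
3. `else` runs: `seq.append('X')` → seq = ['L', 'X'].
4. `finally` always runs: `seq.append('V')` → seq = ['L', 'X', 'V'].
Result: ['L', 'X', 'V']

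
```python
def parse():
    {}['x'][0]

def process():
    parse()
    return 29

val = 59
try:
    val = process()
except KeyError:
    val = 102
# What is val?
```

Step-by-step execution trace:
1. val starts at 59.
2. try: `process()` calls `parse()`.
3. `parse()` evaluates `{}['x'][0]`, which raises KeyError; it propagates through process (uncaught).
4. `return 29` in process is not reached; the assignment to val does not complete.
5. `except KeyError` matches → val = 102.
Result: 102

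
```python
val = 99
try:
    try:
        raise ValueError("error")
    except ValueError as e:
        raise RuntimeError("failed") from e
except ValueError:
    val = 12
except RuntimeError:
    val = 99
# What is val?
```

Step-by-step execution trace:
1. Inner try raises ValueError; inner `except ValueError as e` catches it.
2. `raise RuntimeError(...) from e` raises RuntimeError (ValueError is attached as __cause__, but only RuntimeError is active).
3. Outer `except ValueError` does not match RuntimeError; skipped.
4. Outer `except RuntimeError` matches → val = 99.
Result: 99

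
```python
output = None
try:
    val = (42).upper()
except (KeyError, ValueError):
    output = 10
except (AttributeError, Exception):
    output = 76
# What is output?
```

Step-by-step execution trace:
1. `val = (42).upper()` raises AttributeError.
2. `except (KeyError, ValueError)` does not match AttributeError; skipped.
3. `except (AttributeError, Exception)` matches (AttributeError is in the tuple) → output = 76.
Result: 76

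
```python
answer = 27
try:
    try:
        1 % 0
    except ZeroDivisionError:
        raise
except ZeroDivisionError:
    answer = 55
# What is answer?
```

Step-by-step execution trace:
1. Inner try: `1 % 0` raises ZeroDivisionError.
2. Inner `except ZeroDivisionError` matches; bare `raise` re-raises the same ZeroDivisionError.
3. Outer `except ZeroDivisionError` matches → answer = 55.
Result: 55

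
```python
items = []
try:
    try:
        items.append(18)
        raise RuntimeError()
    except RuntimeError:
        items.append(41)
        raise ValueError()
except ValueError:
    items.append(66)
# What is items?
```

Step-by-step execution trace:
1. Inner try: `items.append(18)` → items = [18].
2. `raise RuntimeError()` raises RuntimeError.
3. Inner `except RuntimeError` matches → `items.append(41)` → items = [18, 41].
4. `raise ValueError()` raises ValueError; propagates to outer try.
5. Outer `except ValueError` matches → `items.append(66)` → items = [18, 41, 66].
Result: [18, 41, 66]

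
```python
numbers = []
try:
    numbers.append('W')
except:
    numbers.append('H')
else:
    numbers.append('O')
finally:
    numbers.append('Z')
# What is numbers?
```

Step-by-step execution trace:
1. try: `numbers.append('W')` → numbers = ['W']. No exception raised.
2. `except` is skipped.
3. `else` runs: `numbers.append('O')` → numbers = ['W', 'O'].
4. `finally` always runs: `numbers.append('Z')` → numbers = ['W', 'O', 'Z'].
Result: ['W', 'O', 'Z']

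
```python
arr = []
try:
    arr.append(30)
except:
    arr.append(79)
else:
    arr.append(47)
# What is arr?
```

Step-by-step execution trace:
1. try: `arr.append(30)` → arr = [30]. No exception raised.
2. `except` is skipped.
3. `else` runs (try completed without exception): `arr.append(47)` → arr = [30, 47].
Result: [30, 47]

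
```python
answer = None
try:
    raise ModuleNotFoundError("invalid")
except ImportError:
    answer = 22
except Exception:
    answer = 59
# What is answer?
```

Step-by-step execution trace:
1. `raise ModuleNotFoundError(...)` raises ModuleNotFoundError.
2. `except ImportError` matches (ModuleNotFoundError is a subclass of ImportError) → answer = 22.
3. `except Exception` is not reached.
Result: 22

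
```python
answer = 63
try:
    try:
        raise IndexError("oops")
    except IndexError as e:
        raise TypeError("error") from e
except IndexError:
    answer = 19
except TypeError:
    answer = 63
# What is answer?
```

Step-by-step execution trace:
1. Inner try raises IndexError; inner `except IndexError as e` catches it.
2. `raise TypeError(...) from e` raises TypeError (IndexError is attached as __cause__, but only TypeError is active).
3. Outer `except IndexError` does not match TypeError; skipped.
4. Outer `except TypeError` matches → answer = 63.
Result: 63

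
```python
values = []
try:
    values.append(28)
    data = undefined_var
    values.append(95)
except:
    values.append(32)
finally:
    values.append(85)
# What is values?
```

Step-by-step execution trace:
1. try: `values.append(28)` → values = [28].
2. `data = undefined_var` raises NameError; `values.append(95)` is not reached.
3. bare `except` matches → `values.append(32)` → values = [28, 32].
4. finally always runs: `values.append(85)` → values = [28, 32, 85].
Result: [28, 32, 85]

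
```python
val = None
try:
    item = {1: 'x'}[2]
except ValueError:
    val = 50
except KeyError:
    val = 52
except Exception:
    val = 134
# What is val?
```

Step-by-step execution trace:
1. `item = {1: 'x'}[2]` raises KeyError.
2. `except ValueError` does not match KeyError; skipped.
3. `except KeyError` matches → val = 52.
4. Remaining except clauses are skipped.
Result: 52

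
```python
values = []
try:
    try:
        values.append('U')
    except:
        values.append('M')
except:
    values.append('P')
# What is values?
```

Step-by-step execution trace:
1. Inner try: `values.append('U')` → values = ['U']. No exception raised.
2. Inner `except` is skipped.
3. Inner try completes normally; outer `except` is skipped.
Result: ['U']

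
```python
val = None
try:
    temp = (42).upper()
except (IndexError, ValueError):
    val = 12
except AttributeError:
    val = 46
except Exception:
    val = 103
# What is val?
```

Step-by-step execution trace:
1. `temp = (42).upper()` raises AttributeError.
2. `except (IndexError, ValueError)` does not match AttributeError; skipped.
3. `except AttributeError` matches (exact type match) → val = 46.
4. `except Exception` is not reached.
Result: 46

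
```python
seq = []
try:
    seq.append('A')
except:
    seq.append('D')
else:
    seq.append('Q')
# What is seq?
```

Step-by-step execution trace:
1. try: `seq.append('A')` → seq = ['A']. No exception raised.
2. `except` is skipped.
3. `else` runs (try completed without exception): `seq.append('Q')` → seq = ['A', 'Q'].
Result: ['A', 'Q']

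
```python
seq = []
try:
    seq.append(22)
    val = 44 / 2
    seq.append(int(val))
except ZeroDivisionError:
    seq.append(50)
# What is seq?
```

Step-by-step execution trace:
1. try: `seq.append(22)` → seq = [22].
2. `val = 44 / 2` → val = 22.0. No exception raised.
3. `seq.append(int(val))` → seq = [22, 22].
4. `except ZeroDivisionError` is skipped (no exception was raised).
Result: [22, 22]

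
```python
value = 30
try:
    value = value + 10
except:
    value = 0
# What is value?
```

Step-by-step execution trace:
1. value starts at 30.
2. try: `value = value + 10` → value = 40. No exception raised.
3. `except` is skipped.
Result: 40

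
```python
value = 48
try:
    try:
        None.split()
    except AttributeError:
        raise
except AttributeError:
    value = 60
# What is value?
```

Step-by-step execution trace:
1. Inner try: `None.split()` raises AttributeError.
2. Inner `except AttributeError` matches; bare `raise` re-raises the same AttributeError.
3. Outer `except AttributeError` matches → value = 60.
Result: 60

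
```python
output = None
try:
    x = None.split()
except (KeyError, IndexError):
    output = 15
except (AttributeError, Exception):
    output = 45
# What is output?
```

Step-by-step execution trace:
1. `x = None.split()` raises AttributeError.
2. `except (KeyError, IndexError)` does not match AttributeError; skipped.
3. `except (AttributeError, Exception)` matches (AttributeError is in the tuple) → output = 45.
Result: 45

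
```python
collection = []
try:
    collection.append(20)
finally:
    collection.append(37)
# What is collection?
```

Step-by-step execution trace:
1. try: `collection.append(20)` → collection = [20].
2. The try body completes without raising.
3. finally always runs: `collection.append(37)` → collection = [20, 37].
Result: [20, 37]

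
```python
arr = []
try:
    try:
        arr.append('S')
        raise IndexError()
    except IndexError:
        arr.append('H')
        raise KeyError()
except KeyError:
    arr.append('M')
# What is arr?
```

Step-by-step execution trace:
1. Inner try: `arr.append('S')` → arr = ['S'].
2. `raise IndexError()` raises IndexError.
3. Inner `except IndexError` matches → `arr.append('H')` → arr = ['S', 'H'].
4. `raise KeyError()` raises KeyError; propagates to outer try.
5. Outer `except KeyError` matches → `arr.append('M')` → arr = ['S', 'H', 'M'].
Result: ['S', 'H', 'M']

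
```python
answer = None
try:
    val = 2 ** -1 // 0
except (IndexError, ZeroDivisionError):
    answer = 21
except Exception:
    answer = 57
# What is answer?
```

Step-by-step execution trace:
1. `val = 2 ** -1 // 0` raises ZeroDivisionError.
2. `except (IndexError, ZeroDivisionError)` matches (ZeroDivisionError is in the tuple) → answer = 21.
3. `except Exception` is not reached.
Result: 21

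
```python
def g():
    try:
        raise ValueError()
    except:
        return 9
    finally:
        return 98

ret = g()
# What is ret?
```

Step-by-step execution trace:
1. `g()` enters try: `raise ValueError()` raises ValueError.
2. bare `except` matches → `return 9` sets pending return value 9.
3. Before returning, `finally: return 98` runs and overrides the pending return.
4. g() returns 98 → ret = 98.
Result: 98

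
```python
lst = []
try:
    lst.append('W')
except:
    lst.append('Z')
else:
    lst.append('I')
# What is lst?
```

Step-by-step execution trace:
1. try: `lst.append('W')` → lst = ['W']. No exception raised.
2. `except` is skipped.
3. `else` runs (try completed without exception): `lst.append('I')` → lst = ['W', 'I'].
Result: ['W', 'I']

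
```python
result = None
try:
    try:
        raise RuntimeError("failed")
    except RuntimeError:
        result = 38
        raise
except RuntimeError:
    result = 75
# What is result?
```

Step-by-step execution trace:
1. Inner try: `raise RuntimeError("failed")` raises RuntimeError.
2. Inner `except RuntimeError` matches → result = 38.
3. bare `raise` re-raises the same RuntimeError.
4. Outer `except RuntimeError` matches → result = 75.
Result: 75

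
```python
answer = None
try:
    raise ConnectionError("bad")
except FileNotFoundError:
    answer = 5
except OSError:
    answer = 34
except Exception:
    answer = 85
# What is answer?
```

Step-by-step execution trace:
1. `raise ConnectionError(...)` raises ConnectionError.
2. `except FileNotFoundError` does not match (ConnectionError is not a subclass of FileNotFoundError); skipped.
3. `except OSError` matches (ConnectionError is a subclass of OSError) → answer = 34.
4. `except Exception` is not reached.
Result: 34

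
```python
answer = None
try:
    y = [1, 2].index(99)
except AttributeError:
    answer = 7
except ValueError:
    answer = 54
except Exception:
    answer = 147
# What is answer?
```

Step-by-step execution trace:
1. `y = [1, 2].index(99)` raises ValueError.
2. `except AttributeError` does not match ValueError; skipped.
3. `except ValueError` matches → answer = 54.
4. Remaining except clauses are skipped.
Result: 54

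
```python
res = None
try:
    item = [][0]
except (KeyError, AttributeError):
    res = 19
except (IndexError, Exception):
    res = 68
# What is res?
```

Step-by-step execution trace:
1. `item = [][0]` raises IndexError.
2. `except (KeyError, AttributeError)` does not match IndexError; skipped.
3. `except (IndexError, Exception)` matches (IndexError is in the tuple) → res = 68.
Result: 68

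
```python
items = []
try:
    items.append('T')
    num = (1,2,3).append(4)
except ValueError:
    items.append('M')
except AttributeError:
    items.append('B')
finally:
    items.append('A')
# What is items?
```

Step-by-step execution trace:
1. try: `items.append('T')` → items = ['T'].
2. `num = (1,2,3).append(4)` raises AttributeError.
3. `except ValueError` does not match AttributeError; skipped.
4. `except AttributeError` matches → `items.append('B')` → items = ['T', 'B'].
5. finally always runs: `items.append('A')` → items = ['T', 'B', 'A'].
Result: ['T', 'B', 'A']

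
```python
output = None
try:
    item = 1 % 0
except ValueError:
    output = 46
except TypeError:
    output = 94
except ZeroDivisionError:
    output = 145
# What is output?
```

Step-by-step execution trace:
1. `item = 1 % 0` raises ZeroDivisionError.
2. `except ValueError` does not match ZeroDivisionError; skipped.
3. `except TypeError` does not match ZeroDivisionError; skipped.
4. `except ZeroDivisionError` matches → output = 145.
Result: 145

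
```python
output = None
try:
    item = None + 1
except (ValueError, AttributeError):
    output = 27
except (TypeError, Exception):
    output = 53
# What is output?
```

Step-by-step execution trace:
1. `item = None + 1` raises TypeError.
2. `except (ValueError, AttributeError)` does not match TypeError; skipped.
3. `except (TypeError, Exception)` matches (TypeError is in the tuple) → output = 53.
Result: 53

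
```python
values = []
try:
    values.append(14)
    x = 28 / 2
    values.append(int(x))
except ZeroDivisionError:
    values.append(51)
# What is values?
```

Step-by-step execution trace:
1. try: `values.append(14)` → values = [14].
2. `x = 28 / 2` → x = 14.0. No exception raised.
3. `values.append(int(x))` → values = [14, 14].
4. `except ZeroDivisionError` is skipped (no exception was raised).
Result: [14, 14]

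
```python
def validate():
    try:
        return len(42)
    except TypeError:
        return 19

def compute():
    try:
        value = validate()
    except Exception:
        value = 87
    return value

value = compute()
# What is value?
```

Step-by-step execution trace:
1. `compute()` calls `validate()`.
2. In validate: `len(42)` raises TypeError; `except TypeError` catches it → returns 19.
3. In compute: `value = validate()` → value = 19. No exception reaches compute.
4. `except Exception` is skipped; compute returns 19.
5. value = 19.
Result: 19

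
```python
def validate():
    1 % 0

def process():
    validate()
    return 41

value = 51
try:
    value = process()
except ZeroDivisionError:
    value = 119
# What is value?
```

Step-by-step execution trace:
1. value starts at 51.
2. try: `process()` calls `validate()`.
3. `validate()` evaluates `1 % 0`, which raises ZeroDivisionError; it propagates through process (uncaught).
4. `return 41` in process is not reached; the assignment to value does not complete.
5. `except ZeroDivisionError` matches → value = 119.
Result: 119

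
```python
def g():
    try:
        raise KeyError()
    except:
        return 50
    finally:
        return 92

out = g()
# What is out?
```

Step-by-step execution trace:
1. `g()` enters try: `raise KeyError()` raises KeyError.
2. bare `except` matches → `return 50` sets pending return value 50.
3. Before returning, `finally: return 92` runs and overrides the pending return.
4. g() returns 92 → out = 92.
Result: 92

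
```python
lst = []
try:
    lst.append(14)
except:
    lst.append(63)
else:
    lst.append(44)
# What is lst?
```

Step-by-step execution trace:
1. try: `lst.append(14)` → lst = [14]. No exception raised.
2. `except` is skipped.
3. `else` runs (try completed without exception): `lst.append(44)` → lst = [14, 44].
Result: [14, 44]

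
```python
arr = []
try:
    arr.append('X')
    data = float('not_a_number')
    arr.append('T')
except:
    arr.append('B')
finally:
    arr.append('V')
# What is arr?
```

Step-by-step execution trace:
1. try: `arr.append('X')` → arr = ['X'].
2. `data = float('not_a_number')` raises ValueError; `arr.append('T')` is not reached.
3. bare `except` matches → `arr.append('B')` → arr = ['X', 'B'].
4. finally always runs: `arr.append('V')` → arr = ['X', 'B', 'V'].
Result: ['X', 'B', 'V']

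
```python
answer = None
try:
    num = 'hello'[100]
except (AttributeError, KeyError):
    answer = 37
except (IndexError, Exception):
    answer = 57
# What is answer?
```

Step-by-step execution trace:
1. `num = 'hello'[100]` raises IndexError.
2. `except (AttributeError, KeyError)` does not match IndexError; skipped.
3. `except (IndexError, Exception)` matches (IndexError is in the tuple) → answer = 57.
Result: 57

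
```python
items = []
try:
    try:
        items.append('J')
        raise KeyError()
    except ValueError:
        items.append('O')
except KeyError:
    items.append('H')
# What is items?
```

Step-by-step execution trace:
1. Inner try: `items.append('J')` → items = ['J'].
2. `raise KeyError()` raises KeyError.
3. Inner `except ValueError` does not match KeyError; exception propagates to outer try.
4. Outer `except KeyError` matches → `items.append('H')` → items = ['J', 'H'].
Result: ['J', 'H']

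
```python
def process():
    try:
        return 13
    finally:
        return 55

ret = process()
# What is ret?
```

Step-by-step execution trace:
1. `process()` enters try: `return 13` sets pending return value 13.
2. Before returning, `finally: return 55` runs and overrides the pending return.
3. process() returns 55 → ret = 55.
Result: 55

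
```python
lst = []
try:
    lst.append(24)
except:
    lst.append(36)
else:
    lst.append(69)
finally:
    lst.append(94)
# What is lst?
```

Step-by-step execution trace:
1. try: `lst.append(24)` → lst = [24]. No exception raised.
2. `except` is skipped.
3. `else` runs: `lst.append(69)` → lst = [24, 69].
4. `finally` always runs: `lst.append(94)` → lst = [24, 69, 94].
Result: [24, 69, 94]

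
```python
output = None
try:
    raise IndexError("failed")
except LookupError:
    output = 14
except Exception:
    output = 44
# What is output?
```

Step-by-step execution trace:
1. `raise IndexError(...)` raises IndexError.
2. `except LookupError` matches (IndexError is a subclass of LookupError) → output = 14.
3. `except Exception` is not reached.
Result: 14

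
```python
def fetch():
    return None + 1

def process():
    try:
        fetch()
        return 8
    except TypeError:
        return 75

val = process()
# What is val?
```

Step-by-step execution trace:
1. `process()` calls `fetch()`.
2. `fetch()` evaluates `None + 1`, which raises TypeError; it propagates to the caller.
3. `return 8` is not reached.
4. `except TypeError` in process matches → returns 75.
5. val = 75.
Result: 75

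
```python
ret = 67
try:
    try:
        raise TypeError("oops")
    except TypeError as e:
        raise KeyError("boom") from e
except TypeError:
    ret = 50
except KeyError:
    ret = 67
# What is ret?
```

Step-by-step execution trace:
1. Inner try raises TypeError; inner `except TypeError as e` catches it.
2. `raise KeyError(...) from e` raises KeyError (TypeError is attached as __cause__, but only KeyError is active).
3. Outer `except TypeError` does not match KeyError; skipped.
4. Outer `except KeyError` matches → ret = 67.
Result: 67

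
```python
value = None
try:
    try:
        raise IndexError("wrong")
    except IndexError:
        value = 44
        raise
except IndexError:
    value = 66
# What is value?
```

Step-by-step execution trace:
1. Inner try: `raise IndexError("wrong")` raises IndexError.
2. Inner `except IndexError` matches → value = 44.
3. bare `raise` re-raises the same IndexError.
4. Outer `except IndexError` matches → value = 66.
Result: 66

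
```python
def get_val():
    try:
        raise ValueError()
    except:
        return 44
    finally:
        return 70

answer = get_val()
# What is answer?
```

Step-by-step execution trace:
1. `get_val()` enters try: `raise ValueError()` raises ValueError.
2. bare `except` matches → `return 44` sets pending return value 44.
3. Before returning, `finally: return 70` runs and overrides the pending return.
4. get_val() returns 70 → answer = 70.
Result: 70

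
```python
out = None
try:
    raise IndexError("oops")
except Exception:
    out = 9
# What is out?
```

Step-by-step execution trace:
1. `raise IndexError(...)` raises IndexError.
2. `except Exception` matches (IndexError is a subclass of Exception) → out = 9.
Result: 9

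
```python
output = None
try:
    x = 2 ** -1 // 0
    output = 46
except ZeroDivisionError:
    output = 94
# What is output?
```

Step-by-step execution trace:
1. `x = 2 ** -1 // 0` raises ZeroDivisionError.
2. `output = 46` is not reached.
3. `except ZeroDivisionError` matches → output = 94.
Result: 94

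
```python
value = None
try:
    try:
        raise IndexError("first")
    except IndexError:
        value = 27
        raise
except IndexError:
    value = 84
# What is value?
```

Step-by-step execution trace:
1. Inner try: `raise IndexError("first")` raises IndexError.
2. Inner `except IndexError` matches → value = 27.
3. bare `raise` re-raises the same IndexError.
4. Outer `except IndexError` matches → value = 84.
Result: 84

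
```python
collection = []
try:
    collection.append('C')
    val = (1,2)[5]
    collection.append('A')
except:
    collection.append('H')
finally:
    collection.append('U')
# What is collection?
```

Step-by-step execution trace:
1. try: `collection.append('C')` → collection = ['C'].
2. `val = (1,2)[5]` raises IndexError; `collection.append('A')` is not reached.
3. bare `except` matches → `collection.append('H')` → collection = ['C', 'H'].
4. finally always runs: `collection.append('U')` → collection = ['C', 'H', 'U'].
Result: ['C', 'H', 'U']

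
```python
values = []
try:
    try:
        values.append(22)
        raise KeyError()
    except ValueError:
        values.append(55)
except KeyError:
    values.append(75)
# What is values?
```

Step-by-step execution trace:
1. Inner try: `values.append(22)` → values = [22].
2. `raise KeyError()` raises KeyError.
3. Inner `except ValueError` does not match KeyError; exception propagates to outer try.
4. Outer `except KeyError` matches → `values.append(75)` → values = [22, 75].
Result: [22, 75]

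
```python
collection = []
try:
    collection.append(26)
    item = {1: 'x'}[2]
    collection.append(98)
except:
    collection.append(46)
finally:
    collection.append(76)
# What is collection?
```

Step-by-step execution trace:
1. try: `collection.append(26)` → collection = [26].
2. `item = {1: 'x'}[2]` raises KeyError; `collection.append(98)` is not reached.
3. bare `except` matches → `collection.append(46)` → collection = [26, 46].
4. finally always runs: `collection.append(76)` → collection = [26, 46, 76].
Result: [26, 46, 76]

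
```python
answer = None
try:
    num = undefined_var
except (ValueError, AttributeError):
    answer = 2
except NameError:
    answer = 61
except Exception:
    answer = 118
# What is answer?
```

Step-by-step execution trace:
1. `num = undefined_var` raises NameError.
2. `except (ValueError, AttributeError)` does not match NameError; skipped.
3. `except NameError` matches (exact type match) → answer = 61.
4. `except Exception` is not reached.
Result: 61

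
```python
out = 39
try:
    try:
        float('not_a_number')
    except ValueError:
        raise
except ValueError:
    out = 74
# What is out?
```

Step-by-step execution trace:
1. Inner try: `float('not_a_number')` raises ValueError.
2. Inner `except ValueError` matches; bare `raise` re-raises the same ValueError.
3. Outer `except ValueError` matches → out = 74.
Result: 74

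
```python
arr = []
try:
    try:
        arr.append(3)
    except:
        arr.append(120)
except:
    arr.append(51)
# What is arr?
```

Step-by-step execution trace:
1. Inner try: `arr.append(3)` → arr = [3]. No exception raised.
2. Inner `except` is skipped.
3. Inner try completes normally; outer `except` is skipped.
Result: [3]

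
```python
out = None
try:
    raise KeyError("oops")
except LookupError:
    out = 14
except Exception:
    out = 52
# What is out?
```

Step-by-step execution trace:
1. `raise KeyError(...)` raises KeyError.
2. `except LookupError` matches (KeyError is a subclass of LookupError) → out = 14.
3. `except Exception` is not reached.
Result: 14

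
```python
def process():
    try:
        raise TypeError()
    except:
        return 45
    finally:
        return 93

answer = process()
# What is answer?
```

Step-by-step execution trace:
1. `process()` enters try: `raise TypeError()` raises TypeError.
2. bare `except` matches → `return 45` sets pending return value 45.
3. Before returning, `finally: return 93` runs and overrides the pending return.
4. process() returns 93 → answer = 93.
Result: 93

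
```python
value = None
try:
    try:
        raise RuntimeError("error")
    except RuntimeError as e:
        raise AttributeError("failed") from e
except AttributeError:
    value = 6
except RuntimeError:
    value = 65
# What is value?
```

Step-by-step execution trace:
1. Inner try raises RuntimeError; inner `except RuntimeError as e` catches it.
2. `raise AttributeError(...) from e` raises AttributeError (RuntimeError is attached as __cause__, but only AttributeError is active).
3. Outer `except AttributeError` matches → value = 6.
4. `except RuntimeError` is not reached.
Result: 6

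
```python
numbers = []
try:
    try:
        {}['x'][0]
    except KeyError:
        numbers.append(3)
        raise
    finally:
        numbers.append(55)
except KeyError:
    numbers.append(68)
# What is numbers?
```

Step-by-step execution trace:
1. Inner try: `{}['x'][0]` raises KeyError.
2. Inner `except KeyError` matches → `numbers.append(3)` → numbers = [3].
3. bare `raise` re-raises KeyError.
4. Inner `finally` runs during unwinding: `numbers.append(55)` → numbers = [3, 55].
5. Outer `except KeyError` matches → `numbers.append(68)` → numbers = [3, 55, 68].
Result: [3, 55, 68]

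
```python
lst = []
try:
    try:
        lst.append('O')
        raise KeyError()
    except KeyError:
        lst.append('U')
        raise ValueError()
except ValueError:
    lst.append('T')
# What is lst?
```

Step-by-step execution trace:
1. Inner try: `lst.append('O')` → lst = ['O'].
2. `raise KeyError()` raises KeyError.
3. Inner `except KeyError` matches → `lst.append('U')` → lst = ['O', 'U'].
4. `raise ValueError()` raises ValueError; propagates to outer try.
5. Outer `except ValueError` matches → `lst.append('T')` → lst = ['O', 'U', 'T'].
Result: ['O', 'U', 'T']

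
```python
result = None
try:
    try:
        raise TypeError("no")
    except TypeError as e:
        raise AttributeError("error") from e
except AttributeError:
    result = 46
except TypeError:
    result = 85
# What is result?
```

Step-by-step execution trace:
1. Inner try raises TypeError; inner `except TypeError as e` catches it.
2. `raise AttributeError(...) from e` raises AttributeError (TypeError is attached as __cause__, but only AttributeError is active).
3. Outer `except AttributeError` matches → result = 46.
4. `except TypeError` is not reached.
Result: 46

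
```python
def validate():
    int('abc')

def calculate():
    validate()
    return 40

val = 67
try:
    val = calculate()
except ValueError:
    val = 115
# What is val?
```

Step-by-step execution trace:
1. val starts at 67.
2. try: `calculate()` calls `validate()`.
3. `validate()` evaluates `int('abc')`, which raises ValueError; it propagates through calculate (uncaught).
4. `return 40` in calculate is not reached; the assignment to val does not complete.
5. `except ValueError` matches → val = 115.
Result: 115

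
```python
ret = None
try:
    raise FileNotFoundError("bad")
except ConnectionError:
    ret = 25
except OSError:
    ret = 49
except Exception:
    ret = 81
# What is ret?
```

Step-by-step execution trace:
1. `raise FileNotFoundError(...)` raises FileNotFoundError.
2. `except ConnectionError` does not match (FileNotFoundError is not a subclass of ConnectionError); skipped.
3. `except OSError` matches (FileNotFoundError is a subclass of OSError) → ret = 49.
4. `except Exception` is not reached.
Result: 49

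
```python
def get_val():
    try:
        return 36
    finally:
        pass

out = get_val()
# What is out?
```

Step-by-step execution trace:
1. `get_val()` enters try: `return 36` sets pending return value 36.
2. Before returning, `finally: pass` runs (no effect).
3. get_val() returns 36 → out = 36.
Result: 36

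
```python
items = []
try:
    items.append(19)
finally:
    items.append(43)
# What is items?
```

Step-by-step execution trace:
1. try: `items.append(19)` → items = [19].
2. The try body completes without raising.
3. finally always runs: `items.append(43)` → items = [19, 43].
Result: [19, 43]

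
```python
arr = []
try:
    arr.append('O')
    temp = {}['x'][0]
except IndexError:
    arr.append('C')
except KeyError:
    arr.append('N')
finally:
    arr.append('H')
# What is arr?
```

Step-by-step execution trace:
1. try: `arr.append('O')` → arr = ['O'].
2. `temp = {}['x'][0]` raises KeyError.
3. `except IndexError` does not match KeyError; skipped.
4. `except KeyError` matches → `arr.append('N')` → arr = ['O', 'N'].
5. finally always runs: `arr.append('H')` → arr = ['O', 'N', 'H'].
Result: ['O', 'N', 'H']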